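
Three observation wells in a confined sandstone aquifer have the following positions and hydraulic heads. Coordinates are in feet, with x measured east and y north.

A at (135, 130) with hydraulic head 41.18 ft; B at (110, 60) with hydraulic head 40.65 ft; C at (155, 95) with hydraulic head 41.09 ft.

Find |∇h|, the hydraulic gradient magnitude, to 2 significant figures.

Three-point gradient (reference A): Δ to B = (-25, -70, -0.53), Δ to C = (20, -35, -0.09).
∂h/∂x = +0.005385, ∂h/∂y = +0.005648 (det = 2275).
|∇h| = √(0.005385² + 0.005648²) = 0.007804

0.0078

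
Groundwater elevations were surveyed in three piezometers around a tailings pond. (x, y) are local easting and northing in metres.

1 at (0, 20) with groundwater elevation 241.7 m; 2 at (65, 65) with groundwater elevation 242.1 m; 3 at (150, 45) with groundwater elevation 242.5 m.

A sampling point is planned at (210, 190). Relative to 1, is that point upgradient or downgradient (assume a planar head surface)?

upgradient

Differences from 1: to 2 (Δx, Δy, Δh) = (65, 45, +0.4); to 3 = (150, 25, +0.8).
Determinant of the coordinate differences = 65·25 − 150·45 = -5125.
∂h/∂x = [(+0.4)·25 − (+0.8)·45] / -5125 = +0.005073
∂h/∂y = [65·(+0.8) − 150·(+0.4)] / -5125 = +0.001561
Head at (210, 190) = 241.7 + (+0.005073)·(210) + (+0.001561)·(170) = 243.03 m.
That is higher than the 241.7 m at 1, so the point is upgradient.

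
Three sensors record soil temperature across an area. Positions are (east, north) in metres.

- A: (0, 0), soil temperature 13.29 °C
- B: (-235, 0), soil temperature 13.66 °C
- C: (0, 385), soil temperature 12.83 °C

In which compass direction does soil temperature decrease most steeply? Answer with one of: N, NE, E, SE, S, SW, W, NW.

NE

∂T/∂x = (13.66 − 13.29) / (-235 − 0) = -0.001574
∂T/∂y = (12.83 − 13.29) / (385 − 0) = -0.001195
Steepest decrease is along −∇f = (+0.001574 E, +0.001195 N) → northeast.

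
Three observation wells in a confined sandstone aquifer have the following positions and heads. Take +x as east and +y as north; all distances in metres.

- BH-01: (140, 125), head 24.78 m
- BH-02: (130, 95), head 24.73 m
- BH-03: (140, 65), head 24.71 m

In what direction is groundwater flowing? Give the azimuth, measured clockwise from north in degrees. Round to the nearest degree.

With h = a·x + b·y + c and BH-01 as origin, the differences give:
  (-10)·a + (-30)·b = -0.05
  0·a + (-60)·b = -0.07
Eliminate b (×(-60) and ×(-30), subtract): 600·a = 0.900 → a = ∂h/∂x = +0.001500
Back-substitute: b = ∂h/∂y = +0.001167.
Flow direction (−∇h) has components (-0.001500 E, -0.001167 N).
Azimuth = atan2(E, N) = atan2(-0.001500, -0.001167) = 232.1° ≈ 232°.

232°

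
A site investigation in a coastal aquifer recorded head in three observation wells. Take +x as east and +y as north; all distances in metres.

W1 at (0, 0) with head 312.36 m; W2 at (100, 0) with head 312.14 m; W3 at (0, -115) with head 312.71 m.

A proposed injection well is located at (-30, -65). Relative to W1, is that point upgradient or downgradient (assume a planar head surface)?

upgradient

∂h/∂x = (312.14 − 312.36) / (100 − 0) = -0.002200
∂h/∂y = (312.71 − 312.36) / (-115 − 0) = -0.003043
Head at (-30, -65) = 312.36 + (-0.002200)·(-30) + (-0.003043)·(-65) = 312.62 m.
That is higher than the 312.36 m at W1, so the point is upgradient.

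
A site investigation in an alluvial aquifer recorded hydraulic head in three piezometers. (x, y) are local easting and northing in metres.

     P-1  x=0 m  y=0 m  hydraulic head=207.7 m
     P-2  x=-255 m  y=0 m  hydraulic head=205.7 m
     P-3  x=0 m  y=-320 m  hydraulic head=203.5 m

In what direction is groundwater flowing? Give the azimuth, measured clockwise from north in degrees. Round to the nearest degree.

211°

∂h/∂x = (205.7 − 207.7) / (-255 − 0) = +0.007843
∂h/∂y = (203.5 − 207.7) / (-320 − 0) = +0.01312
Flow direction (−∇h) has components (-0.007843 E, -0.01312 N).
Azimuth = atan2(E, N) = atan2(-0.007843, -0.01312) = 210.9° ≈ 211°.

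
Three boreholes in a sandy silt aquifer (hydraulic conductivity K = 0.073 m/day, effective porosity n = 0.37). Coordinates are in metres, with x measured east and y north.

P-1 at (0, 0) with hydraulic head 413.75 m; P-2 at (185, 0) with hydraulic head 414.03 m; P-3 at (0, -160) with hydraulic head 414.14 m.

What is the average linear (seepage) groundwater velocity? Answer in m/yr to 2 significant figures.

0.21 m/yr

∂h/∂x = (414.03 − 413.75) / (185 − 0) = +0.001514
∂h/∂y = (414.14 − 413.75) / (-160 − 0) = -0.002437
|∇h| = √(0.001514² + -0.002437²) = 0.002869
Seepage velocity v = K·i/n = 0.073 × 0.002869 / 0.37 = 0.000566 m/day = 0.2067 m/yr.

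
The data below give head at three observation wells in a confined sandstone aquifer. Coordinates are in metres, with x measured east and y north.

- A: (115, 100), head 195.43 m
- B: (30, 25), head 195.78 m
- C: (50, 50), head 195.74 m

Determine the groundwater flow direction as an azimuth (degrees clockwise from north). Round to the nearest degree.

122°

With h = a·x + b·y + c and A as origin, the differences give:
  (-85)·a + (-75)·b = +0.35
  (-65)·a + (-50)·b = +0.31
Eliminate b (×(-50) and ×(-75), subtract): -625·a = 5.750 → a = ∂h/∂x = -0.009200
Back-substitute: b = ∂h/∂y = +0.005760.
Flow direction (−∇h) has components (+0.009200 E, -0.005760 N).
Azimuth = atan2(E, N) = atan2(+0.009200, -0.005760) = 122.1° ≈ 122°.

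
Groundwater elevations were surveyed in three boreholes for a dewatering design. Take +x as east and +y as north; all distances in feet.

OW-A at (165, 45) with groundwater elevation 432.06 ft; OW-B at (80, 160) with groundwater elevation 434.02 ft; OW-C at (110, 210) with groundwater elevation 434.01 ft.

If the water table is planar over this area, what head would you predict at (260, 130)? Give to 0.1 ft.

431.5 ft

Three-point gradient (reference OW-A): Δ to OW-B = (-85, 115, +1.96), Δ to OW-C = (-55, 165, +1.95).
∂h/∂x = -0.01288, ∂h/∂y = +0.007526 (det = -7700).
h(260, 130) = 432.06 + (-0.01288)·(95) + (+0.007526)·(85) = 432.06 -1.223 +0.640 = 431.476 ft.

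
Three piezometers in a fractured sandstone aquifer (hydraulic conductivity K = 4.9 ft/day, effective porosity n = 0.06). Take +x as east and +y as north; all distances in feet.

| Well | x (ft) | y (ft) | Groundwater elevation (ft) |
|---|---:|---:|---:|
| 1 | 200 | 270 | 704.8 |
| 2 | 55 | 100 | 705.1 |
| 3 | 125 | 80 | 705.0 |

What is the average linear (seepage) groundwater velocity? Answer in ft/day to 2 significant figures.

Differences from 1: to 2 (Δx, Δy, Δh) = (-145, -170, +0.3); to 3 = (-75, -190, +0.2).
Determinant of the coordinate differences = (-145)·(-190) − (-75)·(-170) = 14800.
∂h/∂x = [(+0.3)·(-190) − (+0.2)·(-170)] / 14800 = -0.001554
∂h/∂y = [(-145)·(+0.2) − (-75)·(+0.3)] / 14800 = -0.0004392
|∇h| = √(-0.001554² + -0.0004392²) = 0.001615
Seepage velocity v = K·i/n = 4.9 × 0.001615 / 0.06 = 0.1319 ft/day.

0.13 ft/day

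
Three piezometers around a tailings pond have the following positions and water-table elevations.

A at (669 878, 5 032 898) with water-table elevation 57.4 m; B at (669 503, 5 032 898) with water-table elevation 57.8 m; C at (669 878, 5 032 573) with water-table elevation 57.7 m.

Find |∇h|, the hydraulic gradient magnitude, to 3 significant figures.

∂h/∂x = (57.8 − 57.4) / (669503 − 669878) = -0.001067
∂h/∂y = (57.7 − 57.4) / (5032573 − 5032898) = -0.0009231
|∇h| = √(-0.001067² + -0.0009231²) = 0.001411

0.00141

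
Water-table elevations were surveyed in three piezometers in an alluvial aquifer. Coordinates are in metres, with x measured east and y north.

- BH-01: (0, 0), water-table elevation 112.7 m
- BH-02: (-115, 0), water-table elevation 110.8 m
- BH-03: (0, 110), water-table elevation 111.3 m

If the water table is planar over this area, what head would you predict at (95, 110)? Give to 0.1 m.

112.9 m

∂h/∂x = (110.8 − 112.7) / (-115 − 0) = +0.01652
∂h/∂y = (111.3 − 112.7) / (110 − 0) = -0.01273
h(95, 110) = 112.7 + (+0.01652)·(95) + (-0.01273)·(110) = 112.7 +1.570 -1.400 = 112.870 m.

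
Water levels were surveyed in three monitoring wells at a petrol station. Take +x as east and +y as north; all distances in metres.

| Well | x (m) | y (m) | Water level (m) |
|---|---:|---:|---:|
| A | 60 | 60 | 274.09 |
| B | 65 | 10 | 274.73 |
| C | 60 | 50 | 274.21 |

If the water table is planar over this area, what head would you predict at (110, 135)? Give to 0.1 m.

With h = a·x + b·y + c and A as origin, the differences give:
  5·a + (-50)·b = +0.64
  0·a + (-10)·b = +0.12
Eliminate b (×(-10) and ×(-50), subtract): -50·a = -0.400 → a = ∂h/∂x = +0.008000
Back-substitute: b = ∂h/∂y = -0.01200.
h(110, 135) = 274.09 + (+0.008000)·(50) + (-0.01200)·(75) = 274.09 +0.400 -0.900 = 273.590 m.

273.6 m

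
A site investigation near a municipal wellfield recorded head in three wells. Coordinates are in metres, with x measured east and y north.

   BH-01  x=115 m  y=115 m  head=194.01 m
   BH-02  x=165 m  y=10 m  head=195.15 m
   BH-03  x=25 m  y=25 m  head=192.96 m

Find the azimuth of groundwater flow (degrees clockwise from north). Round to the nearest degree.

Three-point gradient (reference BH-01): Δ to BH-02 = (50, -105, +1.14), Δ to BH-03 = (-90, -90, -1.05).
∂h/∂x = +0.01526, ∂h/∂y = -0.003591 (det = -13950).
Flow direction (−∇h) has components (-0.01526 E, +0.003591 N).
Azimuth = atan2(E, N) = atan2(-0.01526, +0.003591) = 283.2° ≈ 283°.

283°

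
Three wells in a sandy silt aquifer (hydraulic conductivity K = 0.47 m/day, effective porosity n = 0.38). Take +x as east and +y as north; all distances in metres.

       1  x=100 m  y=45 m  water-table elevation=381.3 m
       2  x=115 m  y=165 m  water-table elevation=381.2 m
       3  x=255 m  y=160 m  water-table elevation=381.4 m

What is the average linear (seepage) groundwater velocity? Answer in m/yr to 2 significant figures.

Differences from 1: to 2 (Δx, Δy, Δh) = (15, 120, -0.1); to 3 = (155, 115, +0.1).
Determinant of the coordinate differences = 15·115 − 155·120 = -16875.
∂h/∂x = [(-0.1)·115 − (+0.1)·120] / -16875 = +0.001393
∂h/∂y = [15·(+0.1) − 155·(-0.1)] / -16875 = -0.001007
|∇h| = √(0.001393² + -0.001007²) = 0.001719
Seepage velocity v = K·i/n = 0.47 × 0.001719 / 0.38 = 0.002126 m/day = 0.7765 m/yr.

0.78 m/yr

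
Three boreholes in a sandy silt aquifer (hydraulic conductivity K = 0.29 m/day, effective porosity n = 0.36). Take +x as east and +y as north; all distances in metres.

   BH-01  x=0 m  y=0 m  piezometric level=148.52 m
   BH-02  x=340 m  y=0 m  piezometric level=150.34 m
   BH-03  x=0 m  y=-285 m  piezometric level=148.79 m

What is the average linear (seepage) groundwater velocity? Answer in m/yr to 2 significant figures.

∂h/∂x = (150.34 − 148.52) / (340 − 0) = +0.005353
∂h/∂y = (148.79 − 148.52) / (-285 − 0) = -0.0009474
|∇h| = √(0.005353² + -0.0009474²) = 0.005436
Seepage velocity v = K·i/n = 0.29 × 0.005436 / 0.36 = 0.004379 m/day = 1.599 m/yr.

1.6 m/yr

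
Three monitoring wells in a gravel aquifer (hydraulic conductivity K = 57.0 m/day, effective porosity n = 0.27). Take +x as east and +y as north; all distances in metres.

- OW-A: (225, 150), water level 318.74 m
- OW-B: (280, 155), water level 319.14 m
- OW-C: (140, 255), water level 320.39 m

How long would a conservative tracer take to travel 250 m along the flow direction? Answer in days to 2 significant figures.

Taking OW-A as reference: OW-B−OW-A = (55, 5, +0.40); OW-C−OW-A = (-85, 105, +1.65).
Determinant of the coordinate differences = 55·105 − (-85)·5 = 6200.
∂h/∂x = [(+0.40)·105 − (+1.65)·5] / 6200 = +0.005444
∂h/∂y = [55·(+1.65) − (-85)·(+0.40)] / 6200 = +0.02012
|∇h| = √(0.005444² + 0.02012²) = 0.02084
Seepage velocity v = K·i/n = 57.0 × 0.02084 / 0.27 = 4.4 m/day.
t = 250 / 4.4 = 56.82 days.

57 days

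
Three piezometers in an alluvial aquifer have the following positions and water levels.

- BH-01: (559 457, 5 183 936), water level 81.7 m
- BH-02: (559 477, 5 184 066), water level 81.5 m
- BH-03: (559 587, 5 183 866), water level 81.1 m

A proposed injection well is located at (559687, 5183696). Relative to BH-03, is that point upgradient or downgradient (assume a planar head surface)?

With h = a·x + b·y + c and BH-01 as origin, the differences give:
  20·a + 130·b = -0.2
  130·a + (-70)·b = -0.6
Eliminate b (×(-70) and ×130, subtract): -18300·a = 92.00 → a = ∂h/∂x = -0.005027
Back-substitute: b = ∂h/∂y = -0.0007650.
Head at (559687, 5183696) = 81.7 + (-0.005027)·(230) + (-0.0007650)·(-240) = 80.73 m.
That is lower than the 81.1 m at BH-03, so the point is downgradient.

downgradient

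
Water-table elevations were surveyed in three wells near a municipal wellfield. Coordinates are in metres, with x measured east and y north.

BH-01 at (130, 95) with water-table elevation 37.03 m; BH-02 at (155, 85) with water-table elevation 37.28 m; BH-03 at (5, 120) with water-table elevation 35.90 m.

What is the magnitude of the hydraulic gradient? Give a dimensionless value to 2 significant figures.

Taking BH-01 as reference: BH-02−BH-01 = (25, -10, +0.25); BH-03−BH-01 = (-125, 25, -1.13).
Determinant of the coordinate differences = 25·25 − (-125)·(-10) = -625.
∂h/∂x = [(+0.25)·25 − (-1.13)·(-10)] / -625 = +0.008080
∂h/∂y = [25·(-1.13) − (-125)·(+0.25)] / -625 = -0.004800
|∇h| = √(0.008080² + -0.004800²) = 0.009398

0.0094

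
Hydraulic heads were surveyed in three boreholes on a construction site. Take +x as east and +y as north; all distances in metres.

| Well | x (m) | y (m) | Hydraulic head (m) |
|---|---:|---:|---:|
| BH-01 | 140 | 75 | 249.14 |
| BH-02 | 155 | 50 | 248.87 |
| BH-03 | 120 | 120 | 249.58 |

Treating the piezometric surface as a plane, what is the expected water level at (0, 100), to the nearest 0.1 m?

250.2 m

Taking BH-01 as reference: BH-02−BH-01 = (15, -25, -0.27); BH-03−BH-01 = (-20, 45, +0.44).
Solve a·Δx + b·Δy = Δh: det = 15·45 − (-20)·(-25) = 175.
∂h/∂x = [(-0.27)·45 − (+0.44)·(-25)] / 175 = -0.006571
∂h/∂y = [15·(+0.44) − (-20)·(-0.27)] / 175 = +0.006857
h(0, 100) = 249.14 + (-0.006571)·(-140) + (+0.006857)·(25) = 249.14 +0.920 +0.171 = 250.231 m.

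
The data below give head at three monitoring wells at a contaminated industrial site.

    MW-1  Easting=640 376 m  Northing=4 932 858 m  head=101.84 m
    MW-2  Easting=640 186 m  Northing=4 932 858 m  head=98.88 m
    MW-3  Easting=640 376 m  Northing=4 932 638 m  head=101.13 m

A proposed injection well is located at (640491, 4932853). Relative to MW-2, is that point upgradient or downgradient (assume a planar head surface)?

∂h/∂x = (98.88 − 101.84) / (640186 − 640376) = +0.01558
∂h/∂y = (101.13 − 101.84) / (4932638 − 4932858) = +0.003227
Head at (640491, 4932853) = 101.84 + (+0.01558)·(115) + (+0.003227)·(-5) = 103.62 m.
That is higher than the 98.88 m at MW-2, so the point is upgradient.

upgradient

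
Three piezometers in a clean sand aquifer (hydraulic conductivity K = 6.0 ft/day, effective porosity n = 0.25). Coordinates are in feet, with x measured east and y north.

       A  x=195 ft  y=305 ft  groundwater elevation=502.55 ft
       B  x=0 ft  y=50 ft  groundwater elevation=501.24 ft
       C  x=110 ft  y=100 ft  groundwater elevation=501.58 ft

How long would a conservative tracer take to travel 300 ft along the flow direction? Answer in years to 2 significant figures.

7.8 years

Taking A as reference: B−A = (-195, -255, -1.31); C−A = (-85, -205, -0.97).
Solve a·Δx + b·Δy = Δh: det = (-195)·(-205) − (-85)·(-255) = 18300.
∂h/∂x = [(-1.31)·(-205) − (-0.97)·(-255)] / 18300 = +0.001158
∂h/∂y = [(-195)·(-0.97) − (-85)·(-1.31)] / 18300 = +0.004251
|∇h| = √(0.001158² + 0.004251²) = 0.004406
Seepage velocity v = K·i/n = 6.0 × 0.004406 / 0.25 = 0.1057 ft/day.
t = 300 / 0.1057 = 2838 days = 7.77 years.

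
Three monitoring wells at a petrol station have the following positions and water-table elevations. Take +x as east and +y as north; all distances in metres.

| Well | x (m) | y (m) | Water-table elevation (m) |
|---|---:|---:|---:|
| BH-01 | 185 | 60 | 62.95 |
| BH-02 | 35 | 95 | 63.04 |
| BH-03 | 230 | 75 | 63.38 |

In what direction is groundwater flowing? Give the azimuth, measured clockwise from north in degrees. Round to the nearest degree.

191°

Differences from BH-01: to BH-02 (Δx, Δy, Δh) = (-150, 35, +0.09); to BH-03 = (45, 15, +0.43).
Determinant of the coordinate differences = (-150)·15 − 45·35 = -3825.
∂h/∂x = [(+0.09)·15 − (+0.43)·35] / -3825 = +0.003582
∂h/∂y = [(-150)·(+0.43) − 45·(+0.09)] / -3825 = +0.01792
Flow direction (−∇h) has components (-0.003582 E, -0.01792 N).
Azimuth = atan2(E, N) = atan2(-0.003582, -0.01792) = 191.3° ≈ 191°.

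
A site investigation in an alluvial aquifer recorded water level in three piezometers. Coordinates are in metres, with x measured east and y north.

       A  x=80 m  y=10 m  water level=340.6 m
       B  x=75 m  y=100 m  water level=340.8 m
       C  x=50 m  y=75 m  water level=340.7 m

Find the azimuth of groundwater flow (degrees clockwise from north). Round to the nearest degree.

216°

Three-point gradient (reference A): Δ to B = (-5, 90, +0.2), Δ to C = (-30, 65, +0.1).
∂h/∂x = +0.001684, ∂h/∂y = +0.002316 (det = 2375).
Flow direction (−∇h) has components (-0.001684 E, -0.002316 N).
Azimuth = atan2(E, N) = atan2(-0.001684, -0.002316) = 216.0° ≈ 216°.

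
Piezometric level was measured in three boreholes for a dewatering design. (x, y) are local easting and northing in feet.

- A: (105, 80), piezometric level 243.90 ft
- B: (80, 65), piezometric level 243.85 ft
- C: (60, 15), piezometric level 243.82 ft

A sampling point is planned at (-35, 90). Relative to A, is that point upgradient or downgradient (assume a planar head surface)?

Taking A as reference: B−A = (-25, -15, -0.05); C−A = (-45, -65, -0.08).
Determinant of the coordinate differences = (-25)·(-65) − (-45)·(-15) = 950.
∂h/∂x = [(-0.05)·(-65) − (-0.08)·(-15)] / 950 = +0.002158
∂h/∂y = [(-25)·(-0.08) − (-45)·(-0.05)] / 950 = -0.0002632
Head at (-35, 90) = 243.90 + (+0.002158)·(-140) + (-0.0002632)·(10) = 243.60 ft.
That is lower than the 243.90 ft at A, so the point is downgradient.

downgradient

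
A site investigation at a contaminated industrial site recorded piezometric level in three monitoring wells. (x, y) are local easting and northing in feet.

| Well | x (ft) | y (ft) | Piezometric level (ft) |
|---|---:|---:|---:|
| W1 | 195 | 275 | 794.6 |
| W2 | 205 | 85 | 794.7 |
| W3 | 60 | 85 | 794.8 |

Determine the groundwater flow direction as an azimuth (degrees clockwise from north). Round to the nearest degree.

Taking W1 as reference: W2−W1 = (10, -190, +0.1); W3−W1 = (-135, -190, +0.2).
Determinant of the coordinate differences = 10·(-190) − (-135)·(-190) = -27550.
∂h/∂x = [(+0.1)·(-190) − (+0.2)·(-190)] / -27550 = -0.0006897
∂h/∂y = [10·(+0.2) − (-135)·(+0.1)] / -27550 = -0.0005626
Flow direction (−∇h) has components (+0.0006897 E, +0.0005626 N).
Azimuth = atan2(E, N) = atan2(+0.0006897, +0.0005626) = 50.8° ≈ 051°.

051°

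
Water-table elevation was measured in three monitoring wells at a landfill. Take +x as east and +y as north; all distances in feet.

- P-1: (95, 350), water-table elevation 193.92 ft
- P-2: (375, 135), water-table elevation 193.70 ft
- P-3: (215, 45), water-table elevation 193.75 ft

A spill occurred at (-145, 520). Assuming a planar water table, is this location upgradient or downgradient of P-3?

upgradient

Taking P-1 as reference: P-2−P-1 = (280, -215, -0.22); P-3−P-1 = (120, -305, -0.17).
Solve a·Δx + b·Δy = Δh: det = 280·(-305) − 120·(-215) = -59600.
∂h/∂x = [(-0.22)·(-305) − (-0.17)·(-215)] / -59600 = -0.0005126
∂h/∂y = [280·(-0.17) − 120·(-0.22)] / -59600 = +0.0003557
Head at (-145, 520) = 193.92 + (-0.0005126)·(-240) + (+0.0003557)·(170) = 194.10 ft.
That is higher than the 193.75 ft at P-3, so the point is upgradient.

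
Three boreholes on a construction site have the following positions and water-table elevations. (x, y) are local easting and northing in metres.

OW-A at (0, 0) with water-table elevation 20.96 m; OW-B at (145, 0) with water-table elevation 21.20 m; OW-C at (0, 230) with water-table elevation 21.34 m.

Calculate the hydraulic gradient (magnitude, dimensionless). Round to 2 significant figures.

∂h/∂x = (21.20 − 20.96) / (145 − 0) = +0.001655
∂h/∂y = (21.34 − 20.96) / (230 − 0) = +0.001652
|∇h| = √(0.001655² + 0.001652²) = 0.002338

0.0023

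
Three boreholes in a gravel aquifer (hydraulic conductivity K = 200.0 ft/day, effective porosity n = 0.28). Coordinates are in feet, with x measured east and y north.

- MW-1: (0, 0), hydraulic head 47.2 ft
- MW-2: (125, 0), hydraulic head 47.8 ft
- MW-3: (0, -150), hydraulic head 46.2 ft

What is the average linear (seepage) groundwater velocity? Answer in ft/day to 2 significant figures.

5.9 ft/day

∂h/∂x = (47.8 − 47.2) / (125 − 0) = +0.004800
∂h/∂y = (46.2 − 47.2) / (-150 − 0) = +0.006667
|∇h| = √(0.004800² + 0.006667²) = 0.008215
Seepage velocity v = K·i/n = 200.0 × 0.008215 / 0.28 = 5.868 ft/day.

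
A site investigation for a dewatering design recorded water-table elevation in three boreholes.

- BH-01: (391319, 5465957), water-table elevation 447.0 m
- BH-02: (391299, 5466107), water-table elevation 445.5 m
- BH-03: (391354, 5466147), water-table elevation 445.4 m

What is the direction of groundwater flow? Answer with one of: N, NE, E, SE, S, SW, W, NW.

NW

With h = a·x + b·y + c and BH-01 as origin, the differences give:
  (-20)·a + 150·b = -1.5
  35·a + 190·b = -1.6
Eliminate b (×190 and ×150, subtract): -9050·a = -45.00 → a = ∂h/∂x = +0.004972
Back-substitute: b = ∂h/∂y = -0.009337.
Flow = −∇h = (-0.004972 east, +0.009337 north), which points northwest.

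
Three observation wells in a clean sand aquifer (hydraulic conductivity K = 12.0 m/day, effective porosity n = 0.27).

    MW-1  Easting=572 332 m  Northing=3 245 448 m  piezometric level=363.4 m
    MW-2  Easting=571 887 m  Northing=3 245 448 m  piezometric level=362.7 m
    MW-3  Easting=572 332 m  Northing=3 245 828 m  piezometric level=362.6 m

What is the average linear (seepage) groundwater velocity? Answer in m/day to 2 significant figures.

0.12 m/day

∂h/∂x = (362.7 − 363.4) / (571887 − 572332) = +0.001573
∂h/∂y = (362.6 − 363.4) / (3245828 − 3245448) = -0.002105
|∇h| = √(0.001573² + -0.002105²) = 0.002628
Seepage velocity v = K·i/n = 12.0 × 0.002628 / 0.27 = 0.1168 m/day.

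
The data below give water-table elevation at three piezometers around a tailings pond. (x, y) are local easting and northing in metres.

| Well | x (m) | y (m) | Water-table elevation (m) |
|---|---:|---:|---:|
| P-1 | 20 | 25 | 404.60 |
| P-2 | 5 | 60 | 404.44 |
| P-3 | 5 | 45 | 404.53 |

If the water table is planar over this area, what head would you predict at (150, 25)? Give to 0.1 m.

404.2 m

Differences from P-1: to P-2 (Δx, Δy, Δh) = (-15, 35, -0.16); to P-3 = (-15, 20, -0.07).
Determinant of the coordinate differences = (-15)·20 − (-15)·35 = 225.
∂h/∂x = [(-0.16)·20 − (-0.07)·35] / 225 = -0.003333
∂h/∂y = [(-15)·(-0.07) − (-15)·(-0.16)] / 225 = -0.006000
h(150, 25) = 404.60 + (-0.003333)·(130) + (-0.006000)·(0) = 404.60 -0.433 -0.000 = 404.167 m.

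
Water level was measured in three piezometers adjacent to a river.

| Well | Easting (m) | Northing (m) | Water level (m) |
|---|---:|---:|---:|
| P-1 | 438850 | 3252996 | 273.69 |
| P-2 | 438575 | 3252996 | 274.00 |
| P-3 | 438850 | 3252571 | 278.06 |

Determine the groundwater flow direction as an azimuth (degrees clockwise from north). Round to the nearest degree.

∂h/∂x = (274.00 − 273.69) / (438575 − 438850) = -0.001127
∂h/∂y = (278.06 − 273.69) / (3252571 − 3252996) = -0.01028
Flow direction (−∇h) has components (+0.001127 E, +0.01028 N).
Azimuth = atan2(E, N) = atan2(+0.001127, +0.01028) = 6.3° ≈ 006°.

006°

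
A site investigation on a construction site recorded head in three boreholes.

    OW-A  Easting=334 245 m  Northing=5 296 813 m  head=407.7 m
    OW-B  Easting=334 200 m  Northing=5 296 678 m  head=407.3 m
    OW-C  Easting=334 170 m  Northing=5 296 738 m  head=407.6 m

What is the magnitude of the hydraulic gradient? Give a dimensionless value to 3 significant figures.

0.00450

Differences from OW-A: to OW-B (Δx, Δy, Δh) = (-45, -135, -0.4); to OW-C = (-75, -75, -0.1).
Determinant of the coordinate differences = (-45)·(-75) − (-75)·(-135) = -6750.
∂h/∂x = [(-0.4)·(-75) − (-0.1)·(-135)] / -6750 = -0.002444
∂h/∂y = [(-45)·(-0.1) − (-75)·(-0.4)] / -6750 = +0.003778
|∇h| = √(-0.002444² + 0.003778²) = 0.0045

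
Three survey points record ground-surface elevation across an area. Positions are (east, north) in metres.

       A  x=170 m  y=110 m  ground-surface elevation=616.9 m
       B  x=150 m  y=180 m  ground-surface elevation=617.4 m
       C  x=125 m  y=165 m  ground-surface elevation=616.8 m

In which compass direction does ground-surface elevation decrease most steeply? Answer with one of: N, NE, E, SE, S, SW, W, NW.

Taking A as reference: B−A = (-20, 70, +0.5); C−A = (-45, 55, -0.1).
Solve a·Δx + b·Δy = Δz: det = (-20)·55 − (-45)·70 = 2050.
∂z/∂x = [(+0.5)·55 − (-0.1)·70] / 2050 = +0.01683
∂z/∂y = [(-20)·(-0.1) − (-45)·(+0.5)] / 2050 = +0.01195
Steepest decrease is along −∇f = (-0.01683 E, -0.01195 N) → southwest.

SW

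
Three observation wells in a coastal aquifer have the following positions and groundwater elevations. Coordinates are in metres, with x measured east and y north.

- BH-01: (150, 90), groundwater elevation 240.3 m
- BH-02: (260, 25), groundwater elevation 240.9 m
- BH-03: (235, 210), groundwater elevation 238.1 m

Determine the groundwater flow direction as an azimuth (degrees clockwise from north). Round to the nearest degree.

014°

With h = a·x + b·y + c and BH-01 as origin, the differences give:
  110·a + (-65)·b = +0.6
  85·a + 120·b = -2.2
Eliminate b (×120 and ×(-65), subtract): 18725·a = -71.00 → a = ∂h/∂x = -0.003792
Back-substitute: b = ∂h/∂y = -0.01565.
Flow direction (−∇h) has components (+0.003792 E, +0.01565 N).
Azimuth = atan2(E, N) = atan2(+0.003792, +0.01565) = 13.6° ≈ 014°.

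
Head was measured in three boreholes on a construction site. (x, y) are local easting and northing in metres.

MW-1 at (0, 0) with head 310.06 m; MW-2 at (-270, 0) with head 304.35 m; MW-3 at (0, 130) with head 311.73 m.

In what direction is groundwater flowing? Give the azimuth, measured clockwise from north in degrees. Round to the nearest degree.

∂h/∂x = (304.35 − 310.06) / (-270 − 0) = +0.02115
∂h/∂y = (311.73 − 310.06) / (130 − 0) = +0.01285
Flow direction (−∇h) has components (-0.02115 E, -0.01285 N).
Azimuth = atan2(E, N) = atan2(-0.02115, -0.01285) = 238.7° ≈ 239°.

239°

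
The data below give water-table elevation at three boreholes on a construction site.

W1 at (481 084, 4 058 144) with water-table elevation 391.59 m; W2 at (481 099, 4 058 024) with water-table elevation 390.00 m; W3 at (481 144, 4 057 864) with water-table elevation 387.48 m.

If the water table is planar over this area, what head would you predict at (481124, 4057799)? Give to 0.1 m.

Three-point gradient (reference W1): Δ to W2 = (15, -120, -1.59), Δ to W3 = (60, -280, -4.11).
∂h/∂x = -0.01600, ∂h/∂y = +0.01125 (det = 3000).
h(481124, 4057799) = 391.59 + (-0.01600)·(40) + (+0.01125)·(-345) = 391.59 -0.640 -3.881 = 387.069 m.

387.1 m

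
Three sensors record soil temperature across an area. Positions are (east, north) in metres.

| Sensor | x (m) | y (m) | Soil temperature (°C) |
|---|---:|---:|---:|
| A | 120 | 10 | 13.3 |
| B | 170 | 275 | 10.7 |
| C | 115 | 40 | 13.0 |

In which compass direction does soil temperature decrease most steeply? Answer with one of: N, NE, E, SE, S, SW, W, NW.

With T = a·x + b·y + c and A as origin, the differences give:
  50·a + 265·b = -2.6
  (-5)·a + 30·b = -0.3
Eliminate b (×30 and ×265, subtract): 2825·a = 1.50 → a = ∂T/∂x = +0.0005310
Back-substitute: b = ∂T/∂y = -0.009912.
Steepest decrease is along −∇f = (-0.0005310 E, +0.009912 N) → north.

N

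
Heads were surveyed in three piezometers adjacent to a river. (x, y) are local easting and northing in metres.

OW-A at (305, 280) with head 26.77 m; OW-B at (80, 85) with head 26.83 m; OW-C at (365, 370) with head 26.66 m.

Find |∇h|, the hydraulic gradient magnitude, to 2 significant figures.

With h = a·x + b·y + c and OW-A as origin, the differences give:
  (-225)·a + (-195)·b = +0.06
  60·a + 90·b = -0.11
Eliminate b (×90 and ×(-195), subtract): -8550·a = -16.050 → a = ∂h/∂x = +0.001877
Back-substitute: b = ∂h/∂y = -0.002474.
|∇h| = √(0.001877² + -0.002474²) = 0.003105

0.0031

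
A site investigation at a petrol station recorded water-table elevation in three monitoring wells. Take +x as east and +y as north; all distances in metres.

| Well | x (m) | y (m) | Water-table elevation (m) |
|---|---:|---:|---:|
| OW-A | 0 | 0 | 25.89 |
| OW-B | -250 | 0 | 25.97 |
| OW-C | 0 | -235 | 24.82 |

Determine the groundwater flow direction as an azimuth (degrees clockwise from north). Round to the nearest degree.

176°

∂h/∂x = (25.97 − 25.89) / (-250 − 0) = -0.0003200
∂h/∂y = (24.82 − 25.89) / (-235 − 0) = +0.004553
Flow direction (−∇h) has components (+0.0003200 E, -0.004553 N).
Azimuth = atan2(E, N) = atan2(+0.0003200, -0.004553) = 176.0° ≈ 176°.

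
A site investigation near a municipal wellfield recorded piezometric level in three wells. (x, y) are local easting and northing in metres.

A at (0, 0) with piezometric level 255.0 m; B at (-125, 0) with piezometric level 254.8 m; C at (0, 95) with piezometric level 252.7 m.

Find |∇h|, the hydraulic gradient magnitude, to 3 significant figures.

∂h/∂x = (254.8 − 255.0) / (-125 − 0) = +0.001600
∂h/∂y = (252.7 − 255.0) / (95 − 0) = -0.02421
|∇h| = √(0.001600² + -0.02421²) = 0.02426

0.0243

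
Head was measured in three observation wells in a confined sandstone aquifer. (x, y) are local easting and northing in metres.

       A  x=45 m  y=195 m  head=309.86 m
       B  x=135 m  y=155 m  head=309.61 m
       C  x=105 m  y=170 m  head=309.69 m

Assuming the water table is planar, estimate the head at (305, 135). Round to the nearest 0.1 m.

309.0 m

With h = a·x + b·y + c and A as origin, the differences give:
  90·a + (-40)·b = -0.25
  60·a + (-25)·b = -0.17
Eliminate b (×(-25) and ×(-40), subtract): 150·a = -0.550 → a = ∂h/∂x = -0.003667
Back-substitute: b = ∂h/∂y = -0.002000.
h(305, 135) = 309.86 + (-0.003667)·(260) + (-0.002000)·(-60) = 309.86 -0.953 +0.120 = 309.027 m.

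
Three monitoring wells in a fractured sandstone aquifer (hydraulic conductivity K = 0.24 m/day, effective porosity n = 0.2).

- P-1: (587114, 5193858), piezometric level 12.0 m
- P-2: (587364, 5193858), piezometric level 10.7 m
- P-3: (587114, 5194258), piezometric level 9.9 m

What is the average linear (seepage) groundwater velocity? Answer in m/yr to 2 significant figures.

3.2 m/yr

∂h/∂x = (10.7 − 12.0) / (587364 − 587114) = -0.005200
∂h/∂y = (9.9 − 12.0) / (5194258 − 5193858) = -0.005250
|∇h| = √(-0.005200² + -0.005250²) = 0.007389
Seepage velocity v = K·i/n = 0.24 × 0.007389 / 0.2 = 0.008867 m/day = 3.239 m/yr.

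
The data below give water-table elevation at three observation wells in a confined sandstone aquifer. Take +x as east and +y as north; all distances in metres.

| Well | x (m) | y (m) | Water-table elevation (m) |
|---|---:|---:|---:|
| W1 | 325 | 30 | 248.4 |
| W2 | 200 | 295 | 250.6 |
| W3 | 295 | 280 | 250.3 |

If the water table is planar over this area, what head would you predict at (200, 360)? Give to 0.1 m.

With h = a·x + b·y + c and W1 as origin, the differences give:
  (-125)·a + 265·b = +2.2
  (-30)·a + 250·b = +1.9
Eliminate b (×250 and ×265, subtract): -23300·a = 46.50 → a = ∂h/∂x = -0.001996
Back-substitute: b = ∂h/∂y = +0.007361.
h(200, 360) = 248.4 + (-0.001996)·(-125) + (+0.007361)·(330) = 248.4 +0.249 +2.429 = 251.078 m.

251.1 m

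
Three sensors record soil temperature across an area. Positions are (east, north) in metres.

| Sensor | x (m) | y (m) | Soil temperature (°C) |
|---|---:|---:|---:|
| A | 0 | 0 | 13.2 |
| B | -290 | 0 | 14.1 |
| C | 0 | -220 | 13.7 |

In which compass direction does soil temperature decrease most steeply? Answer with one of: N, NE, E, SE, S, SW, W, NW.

∂T/∂x = (14.1 − 13.2) / (-290 − 0) = -0.003103
∂T/∂y = (13.7 − 13.2) / (-220 − 0) = -0.002273
Steepest decrease is along −∇f = (+0.003103 E, +0.002273 N) → northeast.

NE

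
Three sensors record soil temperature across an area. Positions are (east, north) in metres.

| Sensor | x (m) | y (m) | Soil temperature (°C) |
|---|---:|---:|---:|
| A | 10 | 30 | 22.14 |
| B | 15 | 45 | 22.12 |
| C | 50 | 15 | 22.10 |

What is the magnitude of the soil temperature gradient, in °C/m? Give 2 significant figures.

Taking A as reference: B−A = (5, 15, -0.02); C−A = (40, -15, -0.04).
Determinant of the coordinate differences = 5·(-15) − 40·15 = -675.
∂T/∂x = [(-0.02)·(-15) − (-0.04)·15] / -675 = -0.001333
∂T/∂y = [5·(-0.04) − 40·(-0.02)] / -675 = -0.0008889
|∇f| = √(-0.001333² + -0.0008889²) = 0.001602 °C/m

0.0016 °C/m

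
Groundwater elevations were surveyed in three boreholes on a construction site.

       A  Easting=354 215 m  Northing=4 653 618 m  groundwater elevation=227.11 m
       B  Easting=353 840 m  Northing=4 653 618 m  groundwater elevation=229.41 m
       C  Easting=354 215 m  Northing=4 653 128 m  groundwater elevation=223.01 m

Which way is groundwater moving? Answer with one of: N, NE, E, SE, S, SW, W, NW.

SE

∂h/∂x = (229.41 − 227.11) / (353840 − 354215) = -0.006133
∂h/∂y = (223.01 − 227.11) / (4653128 − 4653618) = +0.008367
Flow = −∇h = (+0.006133 east, -0.008367 north), which points southeast.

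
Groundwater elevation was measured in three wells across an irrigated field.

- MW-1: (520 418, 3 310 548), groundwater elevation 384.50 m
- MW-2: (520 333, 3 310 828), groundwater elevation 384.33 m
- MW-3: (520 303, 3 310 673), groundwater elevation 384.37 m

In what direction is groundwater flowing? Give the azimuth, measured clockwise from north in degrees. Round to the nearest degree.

299°

Taking MW-1 as reference: MW-2−MW-1 = (-85, 280, -0.17); MW-3−MW-1 = (-115, 125, -0.13).
Determinant of the coordinate differences = (-85)·125 − (-115)·280 = 21575.
∂h/∂x = [(-0.17)·125 − (-0.13)·280] / 21575 = +0.0007022
∂h/∂y = [(-85)·(-0.13) − (-115)·(-0.17)] / 21575 = -0.0003940
Flow direction (−∇h) has components (-0.0007022 E, +0.0003940 N).
Azimuth = atan2(E, N) = atan2(-0.0007022, +0.0003940) = 299.3° ≈ 299°.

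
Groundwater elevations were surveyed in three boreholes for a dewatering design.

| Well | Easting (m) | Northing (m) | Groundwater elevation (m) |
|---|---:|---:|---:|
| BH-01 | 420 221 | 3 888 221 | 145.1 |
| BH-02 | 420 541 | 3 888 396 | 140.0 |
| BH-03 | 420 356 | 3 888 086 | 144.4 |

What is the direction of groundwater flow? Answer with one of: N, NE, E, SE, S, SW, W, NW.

Three-point gradient (reference BH-01): Δ to BH-02 = (320, 175, -5.1), Δ to BH-03 = (135, -135, -0.7).
∂h/∂x = -0.01214, ∂h/∂y = -0.006951 (det = -66825).
Flow = −∇h = (+0.01214 east, +0.006951 north), which points northeast.

NE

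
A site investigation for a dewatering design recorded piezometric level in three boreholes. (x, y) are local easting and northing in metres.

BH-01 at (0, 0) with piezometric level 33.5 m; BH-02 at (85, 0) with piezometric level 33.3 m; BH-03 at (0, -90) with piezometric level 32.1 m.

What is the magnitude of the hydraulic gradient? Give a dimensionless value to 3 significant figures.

∂h/∂x = (33.3 − 33.5) / (85 − 0) = -0.002353
∂h/∂y = (32.1 − 33.5) / (-90 − 0) = +0.01556
|∇h| = √(-0.002353² + 0.01556²) = 0.01574

0.0157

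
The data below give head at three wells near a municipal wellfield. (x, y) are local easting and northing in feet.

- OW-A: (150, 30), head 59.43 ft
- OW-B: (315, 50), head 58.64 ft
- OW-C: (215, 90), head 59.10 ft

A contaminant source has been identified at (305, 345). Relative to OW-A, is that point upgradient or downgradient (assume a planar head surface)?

With h = a·x + b·y + c and OW-A as origin, the differences give:
  165·a + 20·b = -0.79
  65·a + 60·b = -0.33
Eliminate b (×60 and ×20, subtract): 8600·a = -40.800 → a = ∂h/∂x = -0.004744
Back-substitute: b = ∂h/∂y = -0.0003605.
Head at (305, 345) = 59.43 + (-0.004744)·(155) + (-0.0003605)·(315) = 58.58 ft.
That is lower than the 59.43 ft at OW-A, so the point is downgradient.

downgradient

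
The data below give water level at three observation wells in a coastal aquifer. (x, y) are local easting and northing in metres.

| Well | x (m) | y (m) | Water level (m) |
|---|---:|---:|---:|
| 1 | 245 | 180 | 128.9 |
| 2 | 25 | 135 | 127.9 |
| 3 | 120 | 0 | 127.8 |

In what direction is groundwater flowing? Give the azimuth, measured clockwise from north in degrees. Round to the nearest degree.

Three-point gradient (reference 1): Δ to 2 = (-220, -45, -1.0), Δ to 3 = (-125, -180, -1.1).
∂h/∂x = +0.003841, ∂h/∂y = +0.003444 (det = 33975).
Flow direction (−∇h) has components (-0.003841 E, -0.003444 N).
Azimuth = atan2(E, N) = atan2(-0.003841, -0.003444) = 228.1° ≈ 228°.

228°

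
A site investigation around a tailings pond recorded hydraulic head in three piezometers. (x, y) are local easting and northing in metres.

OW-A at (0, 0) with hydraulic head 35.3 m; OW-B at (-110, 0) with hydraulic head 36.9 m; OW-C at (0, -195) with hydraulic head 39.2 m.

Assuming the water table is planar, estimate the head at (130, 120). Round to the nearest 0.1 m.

31.0 m

∂h/∂x = (36.9 − 35.3) / (-110 − 0) = -0.01455
∂h/∂y = (39.2 − 35.3) / (-195 − 0) = -0.02000
h(130, 120) = 35.3 + (-0.01455)·(130) + (-0.02000)·(120) = 35.3 -1.891 -2.400 = 31.009 m.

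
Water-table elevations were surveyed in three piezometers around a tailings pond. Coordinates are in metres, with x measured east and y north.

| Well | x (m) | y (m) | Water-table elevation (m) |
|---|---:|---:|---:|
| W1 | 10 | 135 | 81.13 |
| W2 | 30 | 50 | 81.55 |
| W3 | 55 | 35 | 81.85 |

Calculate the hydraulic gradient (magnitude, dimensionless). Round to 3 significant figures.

0.0108

With h = a·x + b·y + c and W1 as origin, the differences give:
  20·a + (-85)·b = +0.42
  45·a + (-100)·b = +0.72
Eliminate b (×(-100) and ×(-85), subtract): 1825·a = 19.200 → a = ∂h/∂x = +0.01052
Back-substitute: b = ∂h/∂y = -0.002466.
|∇h| = √(0.01052² + -0.002466²) = 0.01081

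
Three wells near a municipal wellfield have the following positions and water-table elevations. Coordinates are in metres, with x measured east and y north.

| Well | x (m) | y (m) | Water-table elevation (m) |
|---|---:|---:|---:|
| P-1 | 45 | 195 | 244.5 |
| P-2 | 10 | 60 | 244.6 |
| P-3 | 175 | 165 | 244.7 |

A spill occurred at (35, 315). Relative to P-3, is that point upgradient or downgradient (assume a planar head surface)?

Taking P-1 as reference: P-2−P-1 = (-35, -135, +0.1); P-3−P-1 = (130, -30, +0.2).
Determinant of the coordinate differences = (-35)·(-30) − 130·(-135) = 18600.
∂h/∂x = [(+0.1)·(-30) − (+0.2)·(-135)] / 18600 = +0.001290
∂h/∂y = [(-35)·(+0.2) − 130·(+0.1)] / 18600 = -0.001075
Head at (35, 315) = 244.5 + (+0.001290)·(-10) + (-0.001075)·(120) = 244.36 m.
That is lower than the 244.7 m at P-3, so the point is downgradient.

downgradient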